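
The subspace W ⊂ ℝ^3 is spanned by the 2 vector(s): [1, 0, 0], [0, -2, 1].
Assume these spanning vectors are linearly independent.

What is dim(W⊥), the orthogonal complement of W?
dim(W⊥) = 1

For any subspace W of ℝ^n, dim(W) + dim(W⊥) = n (the whole-space dimension).
Here the given 2 vectors are linearly independent, so dim(W) = 2.
Thus dim(W⊥) = n - dim(W) = 3 - 2 = 1.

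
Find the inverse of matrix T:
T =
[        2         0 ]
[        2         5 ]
det(T) = 10
T⁻¹ =
[      1/2         0 ]
[     -1/5       1/5 ]

For a 2×2 matrix T = [[a, b], [c, d]] with det(T) ≠ 0, T⁻¹ = (1/det(T)) * [[d, -b], [-c, a]].
det(T) = (2)*(5) - (0)*(2) = 10 - 0 = 10.
T⁻¹ = (1/10) * [[5, 0], [-2, 2]].
Dividing each entry by 10 and reducing:
T⁻¹ =
[      1/2         0 ]
[     -1/5       1/5 ]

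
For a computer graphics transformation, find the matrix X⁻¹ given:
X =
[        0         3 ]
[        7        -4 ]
det(X) = -21
X⁻¹ =
[     4/21       1/7 ]
[      1/3         0 ]

For a 2×2 matrix X = [[a, b], [c, d]] with det(X) ≠ 0, X⁻¹ = (1/det(X)) * [[d, -b], [-c, a]].
det(X) = (0)*(-4) - (3)*(7) = 0 - 21 = -21.
X⁻¹ = (1/-21) * [[-4, -3], [-7, 0]].
Dividing each entry by -21 and reducing:
X⁻¹ =
[     4/21       1/7 ]
[      1/3         0 ]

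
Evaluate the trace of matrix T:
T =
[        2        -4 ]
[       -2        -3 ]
tr(T) = 2 - 3 = -1

The trace of a square matrix is the sum of its diagonal entries.
Diagonal entries of T: T[0][0] = 2, T[1][1] = -3.
tr(T) = 2 - 3 = -1.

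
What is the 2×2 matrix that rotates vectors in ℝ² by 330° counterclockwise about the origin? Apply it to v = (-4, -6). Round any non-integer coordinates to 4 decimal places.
R = [[√3/2, 1/2], [-1/2, √3/2]]; R·v = (-6.4641, -3.1962)

A counterclockwise rotation by angle θ in ℝ² has matrix R(θ) = [[cos θ, -sin θ], [sin θ, cos θ]].
For θ = 330°: cos θ = √3/2, sin θ = -1/2.
R(330°) = [[√3/2, 1/2], [-1/2, √3/2]].
R·v = [√3/2·-4 + (1/2)·-6, -1/2·-4 + √3/2·-6] = (-6.4641, -3.1962).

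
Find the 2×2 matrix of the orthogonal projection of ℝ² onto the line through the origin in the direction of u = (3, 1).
[[9/10, 3/10], [3/10, 1/10]]

The orthogonal projection onto the line spanned by a nonzero vector u = (a, b) has matrix P = (u uᵀ) / (uᵀ u) = (1/(a² + b²)) · [[a², ab], [ab, b²]].
Here u = (3, 1), so a² + b² = 9 + 1 = 10.
P = (1/10) · [[9, 3], [3, 1]] = [[9/10, 3/10], [3/10, 1/10]].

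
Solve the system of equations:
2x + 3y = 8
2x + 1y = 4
x = 1, y = 2

Use elimination (row reduction):
Equation 1: 2x + 3y = 8.
Equation 2: 2x + 1y = 4.
Multiply Eq1 by 2 and Eq2 by 2: 4x + 6y = 16;  4x + 2y = 8.
Subtract: (-4)y = -8, so y = 2.
Back-substitute into Eq1: 2x + 3*(2) = 8, so x = 1.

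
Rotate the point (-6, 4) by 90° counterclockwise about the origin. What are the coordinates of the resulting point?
(-4, -6)

Rotation matrix R(θ) = [[cos θ, -sin θ], [sin θ, cos θ]]; for θ = 90°:
R = [[0, -1], [1, 0]]
Result: R × [-6, 4]ᵀ = [0·-6 + (-1)·4, 1·-6 + (0)·4]ᵀ = (-4, -6)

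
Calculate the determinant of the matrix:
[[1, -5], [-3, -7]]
-22

For a 2×2 matrix [[a, b], [c, d]], det = ad - bc
det = (1)(-7) - (-5)(-3) = -7 - 15 = -22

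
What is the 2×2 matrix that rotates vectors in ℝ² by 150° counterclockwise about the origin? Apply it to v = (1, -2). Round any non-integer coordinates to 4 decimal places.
R = [[-√3/2, -1/2], [1/2, -√3/2]]; R·v = (0.1340, 2.2321)

A counterclockwise rotation by angle θ in ℝ² has matrix R(θ) = [[cos θ, -sin θ], [sin θ, cos θ]].
For θ = 150°: cos θ = -√3/2, sin θ = 1/2.
R(150°) = [[-√3/2, -1/2], [1/2, -√3/2]].
R·v = [-√3/2·1 + (-1/2)·-2, 1/2·1 + -√3/2·-2] = (0.1340, 2.2321).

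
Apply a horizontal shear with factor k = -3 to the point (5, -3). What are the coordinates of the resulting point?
(14, -3)

Shear matrix for horizontal shear with factor k = -3:
[[1, -3], [0, 1]]
Result: (5, -3) → (14, -3)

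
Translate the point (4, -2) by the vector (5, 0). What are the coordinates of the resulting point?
(9, -2)

Translation by (5, 0):
x' = 4 + 5 = 9
y' = -2 + 0 = -2
Homogeneous matrix: [[1, 0, 5], [0, 1, 0], [0, 0, 1]]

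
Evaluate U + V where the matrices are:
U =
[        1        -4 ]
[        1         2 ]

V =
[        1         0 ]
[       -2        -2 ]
U + V =
[        2        -4 ]
[       -1         0 ]

Matrix addition is elementwise: (U+V)[i][j] = U[i][j] + V[i][j].
  (U+V)[0][0] = (1) + (1) = 2
  (U+V)[0][1] = (-4) + (0) = -4
  (U+V)[1][0] = (1) + (-2) = -1
  (U+V)[1][1] = (2) + (-2) = 0
U + V =
[        2        -4 ]
[       -1         0 ]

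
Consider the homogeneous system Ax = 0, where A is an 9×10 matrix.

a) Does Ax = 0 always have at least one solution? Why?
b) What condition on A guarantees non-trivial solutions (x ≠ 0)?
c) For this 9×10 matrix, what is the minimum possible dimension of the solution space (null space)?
a) Yes, x = 0 is always a solution. b) When A has linearly dependent columns (rank < n). c) Minimum nullity = 1.

a) x = 0 satisfies A·0 = 0, so the zero vector is always a solution.
b) Non-trivial solutions exist iff the columns of A are linearly dependent, equivalently rank(A) < n (the number of columns).
c) By rank-nullity, rank(A) + nullity(A) = n = 10. Since A has only 9 rows, rank(A) ≤ 9, so nullity(A) ≥ 10 - 9 = 1.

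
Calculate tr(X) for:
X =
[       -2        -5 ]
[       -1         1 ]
tr(X) = -2 + 1 = -1

The trace of a square matrix is the sum of its diagonal entries.
Diagonal entries of X: X[0][0] = -2, X[1][1] = 1.
tr(X) = -2 + 1 = -1.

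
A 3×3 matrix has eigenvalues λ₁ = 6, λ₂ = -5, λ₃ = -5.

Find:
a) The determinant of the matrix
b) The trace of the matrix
det = 150, trace = -4

Two standard eigenvalue identities:
- det(A) equals the product of the eigenvalues (counted with multiplicity).
- trace(A) equals the sum of the eigenvalues.
det(A) = (6)*(-5)*(-5) = 150.
trace(A) = 6 - 5 - 5 = -4.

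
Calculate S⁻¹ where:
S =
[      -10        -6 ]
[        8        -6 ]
det(S) = 108
S⁻¹ =
[    -1/18      1/18 ]
[    -2/27     -5/54 ]

For a 2×2 matrix S = [[a, b], [c, d]] with det(S) ≠ 0, S⁻¹ = (1/det(S)) * [[d, -b], [-c, a]].
det(S) = (-10)*(-6) - (-6)*(8) = 60 + 48 = 108.
S⁻¹ = (1/108) * [[-6, 6], [-8, -10]].
Dividing each entry by 108 and reducing:
S⁻¹ =
[    -1/18      1/18 ]
[    -2/27     -5/54 ]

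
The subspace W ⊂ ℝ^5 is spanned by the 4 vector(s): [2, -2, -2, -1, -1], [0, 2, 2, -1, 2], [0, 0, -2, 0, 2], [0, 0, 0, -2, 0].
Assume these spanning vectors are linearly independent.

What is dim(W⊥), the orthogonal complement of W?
dim(W⊥) = 1

For any subspace W of ℝ^n, dim(W) + dim(W⊥) = n (the whole-space dimension).
Here the given 4 vectors are linearly independent, so dim(W) = 4.
Thus dim(W⊥) = n - dim(W) = 5 - 4 = 1.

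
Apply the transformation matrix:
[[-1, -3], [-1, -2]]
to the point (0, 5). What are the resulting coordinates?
(-15, -10)

Matrix multiplication:
[[-1, -3], [-1, -2]] × [0, 5]ᵀ
= [-1×0 + -3×5, -1×0 + -2×5]ᵀ
= [-15.0000, -10.0000]ᵀ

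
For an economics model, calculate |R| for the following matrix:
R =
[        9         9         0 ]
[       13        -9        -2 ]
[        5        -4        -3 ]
det(R) = 432

Expand along row 0 (cofactor expansion): det(R) = a*(e*i - f*h) - b*(d*i - f*g) + c*(d*h - e*g), where the 3×3 is [[a, b, c], [d, e, f], [g, h, i]].
Minor M_00 = (-9)*(-3) - (-2)*(-4) = 27 - 8 = 19.
Minor M_01 = (13)*(-3) - (-2)*(5) = -39 + 10 = -29.
Minor M_02 = (13)*(-4) - (-9)*(5) = -52 + 45 = -7.
det(R) = (9)*(19) - (9)*(-29) + (0)*(-7) = 171 + 261 + 0 = 432.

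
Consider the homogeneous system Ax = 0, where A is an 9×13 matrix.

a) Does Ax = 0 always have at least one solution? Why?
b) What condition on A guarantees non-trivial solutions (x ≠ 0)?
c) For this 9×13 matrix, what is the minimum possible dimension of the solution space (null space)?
a) Yes, x = 0 is always a solution. b) When A has linearly dependent columns (rank < n). c) Minimum nullity = 4.

a) x = 0 satisfies A·0 = 0, so the zero vector is always a solution.
b) Non-trivial solutions exist iff the columns of A are linearly dependent, equivalently rank(A) < n (the number of columns).
c) By rank-nullity, rank(A) + nullity(A) = n = 13. Since A has only 9 rows, rank(A) ≤ 9, so nullity(A) ≥ 13 - 9 = 4.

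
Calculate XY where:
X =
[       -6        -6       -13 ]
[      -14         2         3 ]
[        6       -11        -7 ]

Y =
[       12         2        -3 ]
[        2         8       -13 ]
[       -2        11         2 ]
XY =
[      -58      -203        70 ]
[     -170        21        22 ]
[       64      -153       111 ]

Matrix multiplication: (XY)[i][j] = sum over k of X[i][k] * Y[k][j].
  (XY)[0][0] = (-6)*(12) + (-6)*(2) + (-13)*(-2) = -58
  (XY)[0][1] = (-6)*(2) + (-6)*(8) + (-13)*(11) = -203
  (XY)[0][2] = (-6)*(-3) + (-6)*(-13) + (-13)*(2) = 70
  (XY)[1][0] = (-14)*(12) + (2)*(2) + (3)*(-2) = -170
  (XY)[1][1] = (-14)*(2) + (2)*(8) + (3)*(11) = 21
  (XY)[1][2] = (-14)*(-3) + (2)*(-13) + (3)*(2) = 22
  (XY)[2][0] = (6)*(12) + (-11)*(2) + (-7)*(-2) = 64
  (XY)[2][1] = (6)*(2) + (-11)*(8) + (-7)*(11) = -153
  (XY)[2][2] = (6)*(-3) + (-11)*(-13) + (-7)*(2) = 111
XY =
[      -58      -203        70 ]
[     -170        21        22 ]
[       64      -153       111 ]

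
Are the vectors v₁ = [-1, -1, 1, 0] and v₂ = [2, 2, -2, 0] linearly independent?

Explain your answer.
No, linearly dependent (v₂ = -2·v₁)

Check whether there is a scalar k with v₂ = k·v₁.
Comparing components, k = -2 satisfies -2·[-1, -1, 1, 0] = [2, 2, -2, 0].
Since v₂ is a scalar multiple of v₁, the two vectors are linearly dependent.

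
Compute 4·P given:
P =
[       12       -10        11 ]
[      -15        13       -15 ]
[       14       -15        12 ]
4P =
[       48       -40        44 ]
[      -60        52       -60 ]
[       56       -60        48 ]

Scalar multiplication is elementwise: (4P)[i][j] = 4 * P[i][j].
  (4P)[0][0] = 4 * (12) = 48
  (4P)[0][1] = 4 * (-10) = -40
  (4P)[0][2] = 4 * (11) = 44
  (4P)[1][0] = 4 * (-15) = -60
  (4P)[1][1] = 4 * (13) = 52
  (4P)[1][2] = 4 * (-15) = -60
  (4P)[2][0] = 4 * (14) = 56
  (4P)[2][1] = 4 * (-15) = -60
  (4P)[2][2] = 4 * (12) = 48
4P =
[       48       -40        44 ]
[      -60        52       -60 ]
[       56       -60        48 ]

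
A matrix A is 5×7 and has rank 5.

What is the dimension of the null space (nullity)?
2

The rank-nullity theorem for an m×n matrix states:
rank(A) + nullity(A) = n (the number of columns).
Here n = 7 and rank(A) = 5, so nullity(A) = 7 - 5 = 2.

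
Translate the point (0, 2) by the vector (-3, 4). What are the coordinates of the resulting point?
(-3, 6)

Translation by (-3, 4):
x' = 0 + -3 = -3
y' = 2 + 4 = 6
Homogeneous matrix: [[1, 0, -3], [0, 1, 4], [0, 0, 1]]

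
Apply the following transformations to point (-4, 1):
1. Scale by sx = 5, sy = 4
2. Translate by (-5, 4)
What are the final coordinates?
(-25, 8)

Step 1: Scale (-4, 1) by (sx, sy) = (5, 4) → (-20, 4)
Step 2: Translate by (-5, 4) → (-25, 8)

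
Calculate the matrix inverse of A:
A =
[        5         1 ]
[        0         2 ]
det(A) = 10
A⁻¹ =
[      1/5     -1/10 ]
[        0       1/2 ]

For a 2×2 matrix A = [[a, b], [c, d]] with det(A) ≠ 0, A⁻¹ = (1/det(A)) * [[d, -b], [-c, a]].
det(A) = (5)*(2) - (1)*(0) = 10 - 0 = 10.
A⁻¹ = (1/10) * [[2, -1], [0, 5]].
Dividing each entry by 10 and reducing:
A⁻¹ =
[      1/5     -1/10 ]
[        0       1/2 ]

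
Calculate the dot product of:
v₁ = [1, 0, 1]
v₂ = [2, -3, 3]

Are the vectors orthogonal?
5, No

The dot product is the sum of products of corresponding components.
v₁·v₂ = (1)*(2) + (0)*(-3) + (1)*(3) = 2 + 0 + 3 = 5.
Two vectors are orthogonal iff their dot product is 0; here the dot product is 5, so the vectors are not orthogonal.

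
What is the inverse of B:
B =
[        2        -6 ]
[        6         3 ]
det(B) = 42
B⁻¹ =
[     1/14       1/7 ]
[     -1/7      1/21 ]

For a 2×2 matrix B = [[a, b], [c, d]] with det(B) ≠ 0, B⁻¹ = (1/det(B)) * [[d, -b], [-c, a]].
det(B) = (2)*(3) - (-6)*(6) = 6 + 36 = 42.
B⁻¹ = (1/42) * [[3, 6], [-6, 2]].
Dividing each entry by 42 and reducing:
B⁻¹ =
[     1/14       1/7 ]
[     -1/7      1/21 ]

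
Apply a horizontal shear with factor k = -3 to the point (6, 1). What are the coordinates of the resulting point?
(3, 1)

Shear matrix for horizontal shear with factor k = -3:
[[1, -3], [0, 1]]
Result: (6, 1) → (3, 1)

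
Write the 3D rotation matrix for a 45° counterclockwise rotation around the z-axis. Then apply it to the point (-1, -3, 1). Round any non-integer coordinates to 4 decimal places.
R = [[√2/2, -√2/2, 0], [√2/2, √2/2, 0], [0, 0, 1]]; R·(-1, -3, 1) = (1.4142, -2.8284, 1.0000)

Rotation matrix for 45° around z-axis:
cos(45°) = √2/2, sin(45°) = √2/2
R = [[√2/2, -√2/2, 0], [√2/2, √2/2, 0], [0, 0, 1]]
Apply to (-1, -3, 1): R·[-1, -3, 1]ᵀ = (1.4142, -2.8284, 1.0000)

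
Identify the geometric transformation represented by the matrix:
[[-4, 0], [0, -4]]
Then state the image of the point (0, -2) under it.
uniform scaling by factor -4; image of (0, -2) is (0, 8)

This is a diagonal matrix with equal entries -4, so it scales both axes by the same factor -4.
The matrix [[-4, 0], [0, -4]] represents: uniform scaling by factor -4.
Applying it to (0, -2): [-4·0 + 0·-2, 0·0 + -4·-2] = (0, 8).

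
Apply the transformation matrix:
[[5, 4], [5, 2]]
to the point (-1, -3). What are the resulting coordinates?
(-17, -11)

Matrix multiplication:
[[5, 4], [5, 2]] × [-1, -3]ᵀ
= [5×-1 + 4×-3, 5×-1 + 2×-3]ᵀ
= [-17.0000, -11.0000]ᵀ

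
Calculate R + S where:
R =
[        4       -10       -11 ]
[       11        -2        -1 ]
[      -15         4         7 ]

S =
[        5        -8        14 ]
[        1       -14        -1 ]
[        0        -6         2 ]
R + S =
[        9       -18         3 ]
[       12       -16        -2 ]
[      -15        -2         9 ]

Matrix addition is elementwise: (R+S)[i][j] = R[i][j] + S[i][j].
  (R+S)[0][0] = (4) + (5) = 9
  (R+S)[0][1] = (-10) + (-8) = -18
  (R+S)[0][2] = (-11) + (14) = 3
  (R+S)[1][0] = (11) + (1) = 12
  (R+S)[1][1] = (-2) + (-14) = -16
  (R+S)[1][2] = (-1) + (-1) = -2
  (R+S)[2][0] = (-15) + (0) = -15
  (R+S)[2][1] = (4) + (-6) = -2
  (R+S)[2][2] = (7) + (2) = 9
R + S =
[        9       -18         3 ]
[       12       -16        -2 ]
[      -15        -2         9 ]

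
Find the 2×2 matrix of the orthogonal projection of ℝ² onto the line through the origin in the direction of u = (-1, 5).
[[1/26, -5/26], [-5/26, 25/26]]

The orthogonal projection onto the line spanned by a nonzero vector u = (a, b) has matrix P = (u uᵀ) / (uᵀ u) = (1/(a² + b²)) · [[a², ab], [ab, b²]].
Here u = (-1, 5), so a² + b² = 1 + 25 = 26.
P = (1/26) · [[1, -5], [-5, 25]] = [[1/26, -5/26], [-5/26, 25/26]].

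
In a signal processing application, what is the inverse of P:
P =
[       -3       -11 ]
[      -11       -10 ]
det(P) = -91
P⁻¹ =
[    10/91    -11/91 ]
[   -11/91      3/91 ]

For a 2×2 matrix P = [[a, b], [c, d]] with det(P) ≠ 0, P⁻¹ = (1/det(P)) * [[d, -b], [-c, a]].
det(P) = (-3)*(-10) - (-11)*(-11) = 30 - 121 = -91.
P⁻¹ = (1/-91) * [[-10, 11], [11, -3]].
Dividing each entry by -91 and reducing:
P⁻¹ =
[    10/91    -11/91 ]
[   -11/91      3/91 ]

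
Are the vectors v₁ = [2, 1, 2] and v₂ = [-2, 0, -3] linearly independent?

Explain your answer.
Yes, linearly independent

Two vectors are linearly dependent iff one is a scalar multiple of the other.
No single scalar k satisfies v₂ = k·v₁ (the ratios of corresponding entries disagree), so v₁ and v₂ are linearly independent.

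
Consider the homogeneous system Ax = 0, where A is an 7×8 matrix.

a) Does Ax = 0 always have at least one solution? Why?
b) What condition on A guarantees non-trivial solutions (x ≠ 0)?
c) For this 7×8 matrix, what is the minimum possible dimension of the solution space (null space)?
a) Yes, x = 0 is always a solution. b) When A has linearly dependent columns (rank < n). c) Minimum nullity = 1.

a) x = 0 satisfies A·0 = 0, so the zero vector is always a solution.
b) Non-trivial solutions exist iff the columns of A are linearly dependent, equivalently rank(A) < n (the number of columns).
c) By rank-nullity, rank(A) + nullity(A) = n = 8. Since A has only 7 rows, rank(A) ≤ 7, so nullity(A) ≥ 8 - 7 = 1.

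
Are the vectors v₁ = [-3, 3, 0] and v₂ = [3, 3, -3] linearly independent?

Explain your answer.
Yes, linearly independent

Two vectors are linearly dependent iff one is a scalar multiple of the other.
No single scalar k satisfies v₂ = k·v₁ (the ratios of corresponding entries disagree), so v₁ and v₂ are linearly independent.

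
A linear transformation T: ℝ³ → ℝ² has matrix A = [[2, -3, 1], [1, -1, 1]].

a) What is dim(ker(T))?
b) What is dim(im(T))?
dim(ker) = 1, dim(im) = 2

The two rows are not scalar multiples of one another (no single k satisfies row 2 = k × row 1), so they are linearly independent.
Thus rank(A) = 2.
dim(im(T)) = rank(A) = 2.
By the rank-nullity theorem applied to T: ℝ³ → ℝ², rank(A) + nullity(A) = 3 (the domain dimension), so dim(ker(T)) = 3 - 2 = 1.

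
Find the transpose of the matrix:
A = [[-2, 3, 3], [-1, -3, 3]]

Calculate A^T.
[[-2, -1], [3, -3], [3, 3]]

The transpose sends entry (i,j) to (j,i); rows become columns.
Row 0 of A: [-2, 3, 3] -> column 0 of A^T.
Row 1 of A: [-1, -3, 3] -> column 1 of A^T.
A^T = [[-2, -1], [3, -3], [3, 3]]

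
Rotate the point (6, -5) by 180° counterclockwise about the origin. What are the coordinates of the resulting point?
(-6, 5)

Rotation matrix R(θ) = [[cos θ, -sin θ], [sin θ, cos θ]]; for θ = 180°:
R = [[-1, 0], [0, -1]]
Result: R × [6, -5]ᵀ = [-1·6 + (0)·-5, 0·6 + (-1)·-5]ᵀ = (-6, 5)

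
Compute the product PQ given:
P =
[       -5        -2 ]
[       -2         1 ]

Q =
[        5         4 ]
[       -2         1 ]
PQ =
[      -21       -22 ]
[      -12        -7 ]

Matrix multiplication: (PQ)[i][j] = sum over k of P[i][k] * Q[k][j].
  (PQ)[0][0] = (-5)*(5) + (-2)*(-2) = -21
  (PQ)[0][1] = (-5)*(4) + (-2)*(1) = -22
  (PQ)[1][0] = (-2)*(5) + (1)*(-2) = -12
  (PQ)[1][1] = (-2)*(4) + (1)*(1) = -7
PQ =
[      -21       -22 ]
[      -12        -7 ]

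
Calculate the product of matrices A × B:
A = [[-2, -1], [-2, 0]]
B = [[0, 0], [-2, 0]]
[[2, 0], [0, 0]]

Matrix multiplication:
C[0][0] = -2×0 + -1×-2 = 2
C[0][1] = -2×0 + -1×0 = 0
C[1][0] = -2×0 + 0×-2 = 0
C[1][1] = -2×0 + 0×0 = 0
Result: [[2, 0], [0, 0]]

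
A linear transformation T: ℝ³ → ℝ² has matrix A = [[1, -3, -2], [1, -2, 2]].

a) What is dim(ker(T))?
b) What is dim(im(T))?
dim(ker) = 1, dim(im) = 2

The two rows are not scalar multiples of one another (no single k satisfies row 2 = k × row 1), so they are linearly independent.
Thus rank(A) = 2.
dim(im(T)) = rank(A) = 2.
By the rank-nullity theorem applied to T: ℝ³ → ℝ², rank(A) + nullity(A) = 3 (the domain dimension), so dim(ker(T)) = 3 - 2 = 1.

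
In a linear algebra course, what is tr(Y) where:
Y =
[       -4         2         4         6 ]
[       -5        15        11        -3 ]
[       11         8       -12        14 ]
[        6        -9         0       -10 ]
tr(Y) = -4 + 15 - 12 - 10 = -11

The trace of a square matrix is the sum of its diagonal entries.
Diagonal entries of Y: Y[0][0] = -4, Y[1][1] = 15, Y[2][2] = -12, Y[3][3] = -10.
tr(Y) = -4 + 15 - 12 - 10 = -11.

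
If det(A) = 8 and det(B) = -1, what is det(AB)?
-8

Use the multiplicative property of determinants: det(AB) = det(A)*det(B).
det(AB) = (8)*(-1) = -8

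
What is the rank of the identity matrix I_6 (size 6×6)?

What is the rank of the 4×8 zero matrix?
rank(I_6) = 6, rank(0) = 0

The identity I_6 has 6 columns that are the standard basis vectors e_1, …, e_6. These are linearly independent, so all 6 columns are pivots and rank(I_6) = 6.
The 4×8 zero matrix has every entry zero, so every row is the zero row and there are no pivots; rank(0) = 0.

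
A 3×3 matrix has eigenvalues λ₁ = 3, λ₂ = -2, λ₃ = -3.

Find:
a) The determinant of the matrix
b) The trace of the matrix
det = 18, trace = -2

Two standard eigenvalue identities:
- det(A) equals the product of the eigenvalues (counted with multiplicity).
- trace(A) equals the sum of the eigenvalues.
det(A) = (3)*(-2)*(-3) = 18.
trace(A) = 3 - 2 - 3 = -2.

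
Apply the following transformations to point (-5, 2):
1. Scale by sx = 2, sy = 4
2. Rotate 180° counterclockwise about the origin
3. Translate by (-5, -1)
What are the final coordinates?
(5, -9)

Step 1: Scale → (-10, 8)
Step 2: Rotate 180° → (10, -8)
Step 3: Translate → (5, -9)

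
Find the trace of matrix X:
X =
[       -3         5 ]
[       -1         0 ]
tr(X) = -3 + 0 = -3

The trace of a square matrix is the sum of its diagonal entries.
Diagonal entries of X: X[0][0] = -3, X[1][1] = 0.
tr(X) = -3 + 0 = -3.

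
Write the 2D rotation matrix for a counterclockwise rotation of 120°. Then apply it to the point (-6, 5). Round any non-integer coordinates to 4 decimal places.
R = [[-1/2, -√3/2], [√3/2, -1/2]]; R·(-6, 5) = (-1.3301, -7.6962)

Rotation matrix formula: R(θ) = [[cos θ, -sin θ], [sin θ, cos θ]]
For θ = 120°:
cos(120°) = -1/2
sin(120°) = √3/2
R = [[-1/2, -√3/2], [√3/2, -1/2]]
Apply to (-6, 5): [-1/2·-6 + (-√3/2)·5, √3/2·-6 + -1/2·5] = (-1.3301, -7.6962)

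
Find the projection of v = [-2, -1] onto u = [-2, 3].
[-2/13, 3/13]

The projection of v onto u is proj_u(v) = ((v·u) / (u·u)) · u.
v·u = (-2)*(-2) + (-1)*(3) = 1.
u·u = (-2)*(-2) + (3)*(3) = 13.
coefficient = 1 / 13 = 1/13.
proj_u(v) = 1/13 · [-2, 3] = [-2/13, 3/13].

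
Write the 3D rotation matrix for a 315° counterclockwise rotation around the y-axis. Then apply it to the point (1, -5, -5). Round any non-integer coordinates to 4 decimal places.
R = [[√2/2, 0, -√2/2], [0, 1, 0], [√2/2, 0, √2/2]]; R·(1, -5, -5) = (4.2426, -5.0000, -2.8284)

Rotation matrix for 315° around y-axis:
cos(315°) = √2/2, sin(315°) = -√2/2
R = [[√2/2, 0, -√2/2], [0, 1, 0], [√2/2, 0, √2/2]]
Apply to (1, -5, -5): R·[1, -5, -5]ᵀ = (4.2426, -5.0000, -2.8284)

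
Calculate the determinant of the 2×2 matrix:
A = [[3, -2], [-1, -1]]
-5

For A = [[a, b], [c, d]], det(A) = a*d - b*c.
det(A) = (3)*(-1) - (-2)*(-1) = -3 - 2 = -5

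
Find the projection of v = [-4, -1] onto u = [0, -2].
[0, -1]

The projection of v onto u is proj_u(v) = ((v·u) / (u·u)) · u.
v·u = (-4)*(0) + (-1)*(-2) = 2.
u·u = (0)*(0) + (-2)*(-2) = 4.
coefficient = 2 / 4 = 1/2.
proj_u(v) = 1/2 · [0, -2] = [0, -1].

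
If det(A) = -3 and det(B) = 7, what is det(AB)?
-21

Use the multiplicative property of determinants: det(AB) = det(A)*det(B).
det(AB) = (-3)*(7) = -21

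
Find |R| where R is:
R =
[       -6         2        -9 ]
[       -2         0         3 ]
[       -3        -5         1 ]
det(R) = -194

Expand along row 0 (cofactor expansion): det(R) = a*(e*i - f*h) - b*(d*i - f*g) + c*(d*h - e*g), where the 3×3 is [[a, b, c], [d, e, f], [g, h, i]].
Minor M_00 = (0)*(1) - (3)*(-5) = 0 + 15 = 15.
Minor M_01 = (-2)*(1) - (3)*(-3) = -2 + 9 = 7.
Minor M_02 = (-2)*(-5) - (0)*(-3) = 10 - 0 = 10.
det(R) = (-6)*(15) - (2)*(7) + (-9)*(10) = -90 - 14 - 90 = -194.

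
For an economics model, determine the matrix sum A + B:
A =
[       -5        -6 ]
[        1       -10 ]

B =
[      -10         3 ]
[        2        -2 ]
A + B =
[      -15        -3 ]
[        3       -12 ]

Matrix addition is elementwise: (A+B)[i][j] = A[i][j] + B[i][j].
  (A+B)[0][0] = (-5) + (-10) = -15
  (A+B)[0][1] = (-6) + (3) = -3
  (A+B)[1][0] = (1) + (2) = 3
  (A+B)[1][1] = (-10) + (-2) = -12
A + B =
[      -15        -3 ]
[        3       -12 ]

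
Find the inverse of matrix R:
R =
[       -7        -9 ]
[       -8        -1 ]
det(R) = -65
R⁻¹ =
[     1/65     -9/65 ]
[    -8/65      7/65 ]

For a 2×2 matrix R = [[a, b], [c, d]] with det(R) ≠ 0, R⁻¹ = (1/det(R)) * [[d, -b], [-c, a]].
det(R) = (-7)*(-1) - (-9)*(-8) = 7 - 72 = -65.
R⁻¹ = (1/-65) * [[-1, 9], [8, -7]].
Dividing each entry by -65 and reducing:
R⁻¹ =
[     1/65     -9/65 ]
[    -8/65      7/65 ]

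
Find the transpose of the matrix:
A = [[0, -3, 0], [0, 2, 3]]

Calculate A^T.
[[0, 0], [-3, 2], [0, 3]]

The transpose sends entry (i,j) to (j,i); rows become columns.
Row 0 of A: [0, -3, 0] -> column 0 of A^T.
Row 1 of A: [0, 2, 3] -> column 1 of A^T.
A^T = [[0, 0], [-3, 2], [0, 3]]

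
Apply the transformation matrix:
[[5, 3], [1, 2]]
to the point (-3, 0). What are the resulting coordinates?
(-15, -3)

Matrix multiplication:
[[5, 3], [1, 2]] × [-3, 0]ᵀ
= [5×-3 + 3×0, 1×-3 + 2×0]ᵀ
= [-15.0000, -3.0000]ᵀ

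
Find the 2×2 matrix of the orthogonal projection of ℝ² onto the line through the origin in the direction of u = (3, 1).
[[9/10, 3/10], [3/10, 1/10]]

The orthogonal projection onto the line spanned by a nonzero vector u = (a, b) has matrix P = (u uᵀ) / (uᵀ u) = (1/(a² + b²)) · [[a², ab], [ab, b²]].
Here u = (3, 1), so a² + b² = 9 + 1 = 10.
P = (1/10) · [[9, 3], [3, 1]] = [[9/10, 3/10], [3/10, 1/10]].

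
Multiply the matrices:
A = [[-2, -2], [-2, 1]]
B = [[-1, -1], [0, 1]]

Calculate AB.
[[2, 0], [2, 3]]

Each entry (i,j) of AB = sum over k of A[i][k]*B[k][j].
(AB)[0][0] = (-2)*(-1) + (-2)*(0) = 2
(AB)[0][1] = (-2)*(-1) + (-2)*(1) = 0
(AB)[1][0] = (-2)*(-1) + (1)*(0) = 2
(AB)[1][1] = (-2)*(-1) + (1)*(1) = 3
AB = [[2, 0], [2, 3]]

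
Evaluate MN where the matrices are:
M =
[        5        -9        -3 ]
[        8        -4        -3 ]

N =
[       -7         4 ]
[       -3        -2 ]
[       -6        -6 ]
MN =
[       10        56 ]
[      -26        58 ]

Matrix multiplication: (MN)[i][j] = sum over k of M[i][k] * N[k][j].
  (MN)[0][0] = (5)*(-7) + (-9)*(-3) + (-3)*(-6) = 10
  (MN)[0][1] = (5)*(4) + (-9)*(-2) + (-3)*(-6) = 56
  (MN)[1][0] = (8)*(-7) + (-4)*(-3) + (-3)*(-6) = -26
  (MN)[1][1] = (8)*(4) + (-4)*(-2) + (-3)*(-6) = 58
MN =
[       10        56 ]
[      -26        58 ]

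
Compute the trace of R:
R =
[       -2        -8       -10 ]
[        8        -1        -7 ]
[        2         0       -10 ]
tr(R) = -2 - 1 - 10 = -13

The trace of a square matrix is the sum of its diagonal entries.
Diagonal entries of R: R[0][0] = -2, R[1][1] = -1, R[2][2] = -10.
tr(R) = -2 - 1 - 10 = -13.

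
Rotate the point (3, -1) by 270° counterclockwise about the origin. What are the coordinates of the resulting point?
(-1, -3)

Rotation matrix R(θ) = [[cos θ, -sin θ], [sin θ, cos θ]]; for θ = 270°:
R = [[0, 1], [-1, 0]]
Result: R × [3, -1]ᵀ = [0·3 + (1)·-1, -1·3 + (0)·-1]ᵀ = (-1, -3)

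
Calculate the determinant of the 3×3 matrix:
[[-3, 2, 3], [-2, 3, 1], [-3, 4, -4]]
29

Expansion along first row:
det = -3·det([[3,1],[4,-4]]) - 2·det([[-2,1],[-3,-4]]) + 3·det([[-2,3],[-3,4]])
    = -3·(3·-4 - 1·4) - 2·(-2·-4 - 1·-3) + 3·(-2·4 - 3·-3)
    = -3·-16 - 2·11 + 3·1
    = 48 + -22 + 3 = 29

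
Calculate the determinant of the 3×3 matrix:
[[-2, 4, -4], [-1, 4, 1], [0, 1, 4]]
-10

Expansion along first row:
det = -2·det([[4,1],[1,4]]) - 4·det([[-1,1],[0,4]]) + -4·det([[-1,4],[0,1]])
    = -2·(4·4 - 1·1) - 4·(-1·4 - 1·0) + -4·(-1·1 - 4·0)
    = -2·15 - 4·-4 + -4·-1
    = -30 + 16 + 4 = -10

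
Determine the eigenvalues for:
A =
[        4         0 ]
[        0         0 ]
λ = 0, 4

Solve det(A - λI) = 0. For a 2×2 matrix the characteristic equation is λ² - (trace)λ + det = 0.
trace(A) = a + d = 4 + 0 = 4.
det(A) = a*d - b*c = (4)*(0) - (0)*(0) = 0 - 0 = 0.
Characteristic equation: λ² - (4)λ + (0) = 0.
Discriminant = (4)² - 4*(0) = 16 - 0 = 16.
λ = (4 ± √16) / 2 = (4 ± 4) / 2 = 0, 4.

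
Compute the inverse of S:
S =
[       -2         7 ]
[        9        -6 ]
det(S) = -51
S⁻¹ =
[     2/17      7/51 ]
[     3/17      2/51 ]

For a 2×2 matrix S = [[a, b], [c, d]] with det(S) ≠ 0, S⁻¹ = (1/det(S)) * [[d, -b], [-c, a]].
det(S) = (-2)*(-6) - (7)*(9) = 12 - 63 = -51.
S⁻¹ = (1/-51) * [[-6, -7], [-9, -2]].
Dividing each entry by -51 and reducing:
S⁻¹ =
[     2/17      7/51 ]
[     3/17      2/51 ]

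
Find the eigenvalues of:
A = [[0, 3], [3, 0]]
λ = -3, 3

Solve det(A - λI) = 0. For a 2×2 matrix this is λ² - (trace)λ + det = 0.
trace(A) = 0 + 0 = 0.
det(A) = (0)*(0) - (3)*(3) = 0 - 9 = -9.
Characteristic equation: λ² - (0)λ + (-9) = 0.
Discriminant: (0)² - 4*(-9) = 0 + 36 = 36.
Roots: λ = (0 ± √36) / 2 = -3, 3.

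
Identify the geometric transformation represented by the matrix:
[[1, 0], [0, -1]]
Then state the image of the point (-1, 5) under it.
reflection across the x-axis; image of (-1, 5) is (-1, -5)

This is a symmetric orthogonal matrix with determinant -1, which characterizes a reflection in ℝ².
The matrix [[1, 0], [0, -1]] represents: reflection across the x-axis.
Applying it to (-1, 5): [1·-1 + 0·5, 0·-1 + -1·5] = (-1, -5).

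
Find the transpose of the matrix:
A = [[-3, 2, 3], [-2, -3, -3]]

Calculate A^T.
[[-3, -2], [2, -3], [3, -3]]

The transpose sends entry (i,j) to (j,i); rows become columns.
Row 0 of A: [-3, 2, 3] -> column 0 of A^T.
Row 1 of A: [-2, -3, -3] -> column 1 of A^T.
A^T = [[-3, -2], [2, -3], [3, -3]]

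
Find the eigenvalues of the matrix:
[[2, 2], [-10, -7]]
λ = -3 and λ = -2

Characteristic equation: det(A - λI) = 0
λ² - (trace)λ + (det) = 0
λ² - (-5)λ + (6) = 0
λ² + 5λ + 6 = 0
Solving: λ = -3, -2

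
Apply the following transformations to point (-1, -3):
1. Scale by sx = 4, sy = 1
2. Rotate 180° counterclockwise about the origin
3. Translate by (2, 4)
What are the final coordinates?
(6, 7)

Step 1: Scale → (-4, -3)
Step 2: Rotate 180° → (4, 3)
Step 3: Translate → (6, 7)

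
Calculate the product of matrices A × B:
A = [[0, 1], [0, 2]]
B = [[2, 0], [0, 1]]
[[0, 1], [0, 2]]

Matrix multiplication:
C[0][0] = 0×2 + 1×0 = 0
C[0][1] = 0×0 + 1×1 = 1
C[1][0] = 0×2 + 2×0 = 0
C[1][1] = 0×0 + 2×1 = 2
Result: [[0, 1], [0, 2]]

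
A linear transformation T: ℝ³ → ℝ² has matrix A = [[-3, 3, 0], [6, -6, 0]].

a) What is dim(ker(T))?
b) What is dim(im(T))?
dim(ker) = 2, dim(im) = 1

Observe that row 2 = -2 × row 1 (so the rows are linearly dependent).
Thus rank(A) = 1 (only one linearly independent row).
dim(im(T)) = rank(A) = 1.
By the rank-nullity theorem applied to T: ℝ³ → ℝ², rank(A) + nullity(A) = 3 (the domain dimension), so dim(ker(T)) = 3 - 1 = 2.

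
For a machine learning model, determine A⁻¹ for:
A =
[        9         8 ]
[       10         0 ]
det(A) = -80
A⁻¹ =
[        0      1/10 ]
[      1/8     -9/80 ]

For a 2×2 matrix A = [[a, b], [c, d]] with det(A) ≠ 0, A⁻¹ = (1/det(A)) * [[d, -b], [-c, a]].
det(A) = (9)*(0) - (8)*(10) = 0 - 80 = -80.
A⁻¹ = (1/-80) * [[0, -8], [-10, 9]].
Dividing each entry by -80 and reducing:
A⁻¹ =
[        0      1/10 ]
[      1/8     -9/80 ]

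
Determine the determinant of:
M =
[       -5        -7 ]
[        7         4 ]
det(M) = 29

For a 2×2 matrix [[a, b], [c, d]], det = a*d - b*c.
det(M) = (-5)*(4) - (-7)*(7) = -20 + 49 = 29.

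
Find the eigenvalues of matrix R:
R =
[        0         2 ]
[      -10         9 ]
λ = 4, 5

Solve det(R - λI) = 0. For a 2×2 matrix the characteristic equation is λ² - (trace)λ + det = 0.
trace(R) = a + d = 0 + 9 = 9.
det(R) = a*d - b*c = (0)*(9) - (2)*(-10) = 0 + 20 = 20.
Characteristic equation: λ² - (9)λ + (20) = 0.
Discriminant = (9)² - 4*(20) = 81 - 80 = 1.
λ = (9 ± √1) / 2 = (9 ± 1) / 2 = 4, 5.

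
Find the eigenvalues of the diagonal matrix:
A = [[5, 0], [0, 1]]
λ₁ = 5, λ₂ = 1

The characteristic polynomial of A is det(A - λI) = (5 - λ)(1 - λ) = 0.
The roots are λ = 5 and λ = 1, so the eigenvalues are the diagonal entries.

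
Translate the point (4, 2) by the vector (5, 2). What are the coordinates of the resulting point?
(9, 4)

Translation by (5, 2):
x' = 4 + 5 = 9
y' = 2 + 2 = 4
Homogeneous matrix: [[1, 0, 5], [0, 1, 2], [0, 0, 1]]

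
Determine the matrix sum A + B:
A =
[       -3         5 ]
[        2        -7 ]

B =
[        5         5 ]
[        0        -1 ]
A + B =
[        2        10 ]
[        2        -8 ]

Matrix addition is elementwise: (A+B)[i][j] = A[i][j] + B[i][j].
  (A+B)[0][0] = (-3) + (5) = 2
  (A+B)[0][1] = (5) + (5) = 10
  (A+B)[1][0] = (2) + (0) = 2
  (A+B)[1][1] = (-7) + (-1) = -8
A + B =
[        2        10 ]
[        2        -8 ]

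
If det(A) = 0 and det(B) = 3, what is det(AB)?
0

Use the multiplicative property of determinants: det(AB) = det(A)*det(B).
det(AB) = (0)*(3) = 0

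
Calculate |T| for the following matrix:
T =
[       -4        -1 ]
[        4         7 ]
det(T) = -24

For a 2×2 matrix [[a, b], [c, d]], det = a*d - b*c.
det(T) = (-4)*(7) - (-1)*(4) = -28 + 4 = -24.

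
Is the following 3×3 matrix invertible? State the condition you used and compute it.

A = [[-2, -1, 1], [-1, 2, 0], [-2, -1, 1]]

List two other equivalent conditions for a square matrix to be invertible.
No, not invertible; det(A) = 0 (two rows are equal, so the rows are linearly dependent). Equivalent conditions (failing for this A): rank(A) < 3; Ax = 0 has non-trivial solutions; 0 is an eigenvalue; the columns are linearly dependent.

To check invertibility, compute det(A).
In this matrix, row 0 and the last row are identical, so one row is a scalar multiple of another and the rows are linearly dependent.
A matrix with linearly dependent rows has det = 0 and is not invertible.
Equivalent failed conditions:
- rank(A) < 3.
- Ax = 0 has non-trivial solutions.
- 0 is an eigenvalue.
- The columns are linearly dependent.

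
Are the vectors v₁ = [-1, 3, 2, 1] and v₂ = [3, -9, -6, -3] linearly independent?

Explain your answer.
No, linearly dependent (v₂ = -3·v₁)

Check whether there is a scalar k with v₂ = k·v₁.
Comparing components, k = -3 satisfies -3·[-1, 3, 2, 1] = [3, -9, -6, -3].
Since v₂ is a scalar multiple of v₁, the two vectors are linearly dependent.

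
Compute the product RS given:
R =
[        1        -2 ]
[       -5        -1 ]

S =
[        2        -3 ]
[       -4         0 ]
RS =
[       10        -3 ]
[       -6        15 ]

Matrix multiplication: (RS)[i][j] = sum over k of R[i][k] * S[k][j].
  (RS)[0][0] = (1)*(2) + (-2)*(-4) = 10
  (RS)[0][1] = (1)*(-3) + (-2)*(0) = -3
  (RS)[1][0] = (-5)*(2) + (-1)*(-4) = -6
  (RS)[1][1] = (-5)*(-3) + (-1)*(0) = 15
RS =
[       10        -3 ]
[       -6        15 ]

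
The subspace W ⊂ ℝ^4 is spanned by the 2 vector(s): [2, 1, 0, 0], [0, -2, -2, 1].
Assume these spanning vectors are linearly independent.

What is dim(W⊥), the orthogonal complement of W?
dim(W⊥) = 2

For any subspace W of ℝ^n, dim(W) + dim(W⊥) = n (the whole-space dimension).
Here the given 2 vectors are linearly independent, so dim(W) = 2.
Thus dim(W⊥) = n - dim(W) = 4 - 2 = 2.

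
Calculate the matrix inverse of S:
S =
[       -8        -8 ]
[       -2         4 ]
det(S) = -48
S⁻¹ =
[    -1/12      -1/6 ]
[    -1/24       1/6 ]

For a 2×2 matrix S = [[a, b], [c, d]] with det(S) ≠ 0, S⁻¹ = (1/det(S)) * [[d, -b], [-c, a]].
det(S) = (-8)*(4) - (-8)*(-2) = -32 - 16 = -48.
S⁻¹ = (1/-48) * [[4, 8], [2, -8]].
Dividing each entry by -48 and reducing:
S⁻¹ =
[    -1/12      -1/6 ]
[    -1/24       1/6 ]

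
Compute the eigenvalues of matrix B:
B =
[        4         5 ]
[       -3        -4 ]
λ = -1, 1

Solve det(B - λI) = 0. For a 2×2 matrix the characteristic equation is λ² - (trace)λ + det = 0.
trace(B) = a + d = 4 - 4 = 0.
det(B) = a*d - b*c = (4)*(-4) - (5)*(-3) = -16 + 15 = -1.
Characteristic equation: λ² - (0)λ + (-1) = 0.
Discriminant = (0)² - 4*(-1) = 0 + 4 = 4.
λ = (0 ± √4) / 2 = (0 ± 2) / 2 = -1, 1.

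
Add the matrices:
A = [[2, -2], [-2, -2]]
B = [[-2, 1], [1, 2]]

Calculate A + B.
[[0, -1], [-1, 0]]

Add corresponding elements:
(2)+(-2)=0
(-2)+(1)=-1
(-2)+(1)=-1
(-2)+(2)=0
A + B = [[0, -1], [-1, 0]]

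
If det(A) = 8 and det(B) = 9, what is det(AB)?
72

Use the multiplicative property of determinants: det(AB) = det(A)*det(B).
det(AB) = (8)*(9) = 72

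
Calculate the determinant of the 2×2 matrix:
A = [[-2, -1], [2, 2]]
-2

For A = [[a, b], [c, d]], det(A) = a*d - b*c.
det(A) = (-2)*(2) - (-1)*(2) = -4 - -2 = -2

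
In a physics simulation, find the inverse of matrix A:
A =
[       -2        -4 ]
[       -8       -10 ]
det(A) = -12
A⁻¹ =
[      5/6      -1/3 ]
[     -2/3       1/6 ]

For a 2×2 matrix A = [[a, b], [c, d]] with det(A) ≠ 0, A⁻¹ = (1/det(A)) * [[d, -b], [-c, a]].
det(A) = (-2)*(-10) - (-4)*(-8) = 20 - 32 = -12.
A⁻¹ = (1/-12) * [[-10, 4], [8, -2]].
Dividing each entry by -12 and reducing:
A⁻¹ =
[      5/6      -1/3 ]
[     -2/3       1/6 ]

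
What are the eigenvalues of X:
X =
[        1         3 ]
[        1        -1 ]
λ = -2, 2

Solve det(X - λI) = 0. For a 2×2 matrix the characteristic equation is λ² - (trace)λ + det = 0.
trace(X) = a + d = 1 - 1 = 0.
det(X) = a*d - b*c = (1)*(-1) - (3)*(1) = -1 - 3 = -4.
Characteristic equation: λ² - (0)λ + (-4) = 0.
Discriminant = (0)² - 4*(-4) = 0 + 16 = 16.
λ = (0 ± √16) / 2 = (0 ± 4) / 2 = -2, 2.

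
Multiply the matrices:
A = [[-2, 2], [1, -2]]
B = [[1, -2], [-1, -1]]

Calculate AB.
[[-4, 2], [3, 0]]

Each entry (i,j) of AB = sum over k of A[i][k]*B[k][j].
(AB)[0][0] = (-2)*(1) + (2)*(-1) = -4
(AB)[0][1] = (-2)*(-2) + (2)*(-1) = 2
(AB)[1][0] = (1)*(1) + (-2)*(-1) = 3
(AB)[1][1] = (1)*(-2) + (-2)*(-1) = 0
AB = [[-4, 2], [3, 0]]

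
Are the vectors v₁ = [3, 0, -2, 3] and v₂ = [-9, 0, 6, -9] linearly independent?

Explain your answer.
No, linearly dependent (v₂ = -3·v₁)

Check whether there is a scalar k with v₂ = k·v₁.
Comparing components, k = -3 satisfies -3·[3, 0, -2, 3] = [-9, 0, 6, -9].
Since v₂ is a scalar multiple of v₁, the two vectors are linearly dependent.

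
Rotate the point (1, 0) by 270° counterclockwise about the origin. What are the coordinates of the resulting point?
(0, -1)

Rotation matrix R(θ) = [[cos θ, -sin θ], [sin θ, cos θ]]; for θ = 270°:
R = [[0, 1], [-1, 0]]
Result: R × [1, 0]ᵀ = [0·1 + (1)·0, -1·1 + (0)·0]ᵀ = (0, -1)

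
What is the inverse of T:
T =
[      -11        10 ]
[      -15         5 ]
det(T) = 95
T⁻¹ =
[     1/19     -2/19 ]
[     3/19    -11/95 ]

For a 2×2 matrix T = [[a, b], [c, d]] with det(T) ≠ 0, T⁻¹ = (1/det(T)) * [[d, -b], [-c, a]].
det(T) = (-11)*(5) - (10)*(-15) = -55 + 150 = 95.
T⁻¹ = (1/95) * [[5, -10], [15, -11]].
Dividing each entry by 95 and reducing:
T⁻¹ =
[     1/19     -2/19 ]
[     3/19    -11/95 ]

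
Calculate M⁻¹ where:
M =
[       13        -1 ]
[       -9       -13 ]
det(M) = -178
M⁻¹ =
[   13/178    -1/178 ]
[   -9/178   -13/178 ]

For a 2×2 matrix M = [[a, b], [c, d]] with det(M) ≠ 0, M⁻¹ = (1/det(M)) * [[d, -b], [-c, a]].
det(M) = (13)*(-13) - (-1)*(-9) = -169 - 9 = -178.
M⁻¹ = (1/-178) * [[-13, 1], [9, 13]].
Dividing each entry by -178 and reducing:
M⁻¹ =
[   13/178    -1/178 ]
[   -9/178   -13/178 ]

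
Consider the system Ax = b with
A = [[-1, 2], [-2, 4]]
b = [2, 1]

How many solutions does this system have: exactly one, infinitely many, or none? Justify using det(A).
No solution

det(A) = (-1)*(4) - (2)*(-2) = 0, so A is singular.
The column space of A is span(column 1) = span([-1, -2]).
b = [2, 1] is not a scalar multiple of column 1, so b ∉ column space and the system is inconsistent — no solution.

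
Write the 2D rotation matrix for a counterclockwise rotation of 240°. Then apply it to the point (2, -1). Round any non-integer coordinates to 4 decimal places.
R = [[-1/2, √3/2], [-√3/2, -1/2]]; R·(2, -1) = (-1.8660, -1.2321)

Rotation matrix formula: R(θ) = [[cos θ, -sin θ], [sin θ, cos θ]]
For θ = 240°:
cos(240°) = -1/2
sin(240°) = -√3/2
R = [[-1/2, √3/2], [-√3/2, -1/2]]
Apply to (2, -1): [-1/2·2 + (√3/2)·-1, -√3/2·2 + -1/2·-1] = (-1.8660, -1.2321)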